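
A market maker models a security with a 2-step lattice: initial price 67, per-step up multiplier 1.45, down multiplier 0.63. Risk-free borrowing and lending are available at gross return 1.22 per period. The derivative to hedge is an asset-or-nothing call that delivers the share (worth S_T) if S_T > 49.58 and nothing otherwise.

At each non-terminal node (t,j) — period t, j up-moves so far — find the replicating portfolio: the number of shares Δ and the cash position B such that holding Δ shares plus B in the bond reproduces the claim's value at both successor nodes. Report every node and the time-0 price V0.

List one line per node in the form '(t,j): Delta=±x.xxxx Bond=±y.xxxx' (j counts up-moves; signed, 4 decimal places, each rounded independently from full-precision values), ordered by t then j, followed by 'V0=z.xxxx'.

(0,0): Delta=1.1113 Bond=-8.8614
(1,0): Delta=1.7683 Bond=-38.5434
(1,1): Delta=1.0000 Bond=0.0000
V0=65.5944

Risk-neutral probability p* = (R−d)/(u−d) = (1.22−0.63)/(1.45−0.63) = 0.7195.
Payoff layer (t=2): V(2,0)=0.0000, V(2,1)=61.2045, V(2,2)=140.8675
(1,0): S=42.2100. Δ = (V_up−V_dn)/(S_up−S_dn) = (61.2045−0.0000)/(61.2045−26.5923) = 1.7683. V = [p*·61.2045 + (1−p*)·0.0000]/1.22 = 36.0962. B = V − Δ·S = -38.5434.
(1,1): S=97.1500. Δ = (V_up−V_dn)/(S_up−S_dn) = (140.8675−61.2045)/(140.8675−61.2045) = 1.0000. V = [p*·140.8675 + (1−p*)·61.2045]/1.22 = 97.1500. B = V − Δ·S = 0.0000.
(0,0): S=67.0000. Δ = (V_up−V_dn)/(S_up−S_dn) = (97.1500−36.0962)/(97.1500−42.2100) = 1.1113. V = [p*·97.1500 + (1−p*)·36.0962]/1.22 = 65.5944. B = V − Δ·S = -8.8614.
Root portfolio cost Δ·67+B reproduces V0=65.5944.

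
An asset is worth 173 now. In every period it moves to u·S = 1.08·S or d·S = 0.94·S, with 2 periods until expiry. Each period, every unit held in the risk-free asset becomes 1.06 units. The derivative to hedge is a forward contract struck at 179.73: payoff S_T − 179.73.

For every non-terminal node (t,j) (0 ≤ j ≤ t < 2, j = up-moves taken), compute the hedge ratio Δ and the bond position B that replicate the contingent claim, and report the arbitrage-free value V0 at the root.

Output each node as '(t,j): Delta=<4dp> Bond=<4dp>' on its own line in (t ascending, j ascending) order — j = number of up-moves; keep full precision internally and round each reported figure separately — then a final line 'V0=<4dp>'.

(0,0): Delta=1.0000 Bond=-159.9591
(1,0): Delta=1.0000 Bond=-169.5566
(1,1): Delta=1.0000 Bond=-169.5566
V0=13.0409

Under the risk-neutral measure, an up-move has probability p* = (R−d)/(u−d) = 0.8571 and values discount at R = 1.06.
Terminal values V(2,·): V(2,0)=-26.8672, V(2,1)=-4.1004, V(2,2)=22.0572
Node (1,0) S=162.6200: V=(p*·-4.1004+(1−p*)·-26.8672)/1.06=-6.9366; Δ=(-4.1004−-26.8672)/(175.6296−152.8628)=1.0000; B=V−Δ·S=-169.5566
Node (1,1) S=186.8400: V=(p*·22.0572+(1−p*)·-4.1004)/1.06=17.2834; Δ=(22.0572−-4.1004)/(201.7872−175.6296)=1.0000; B=V−Δ·S=-169.5566
Node (0,0) S=173.0000: V=(p*·17.2834+(1−p*)·-6.9366)/1.06=13.0409; Δ=(17.2834−-6.9366)/(186.8400−162.6200)=1.0000; B=V−Δ·S=-159.9591
Root portfolio cost Δ·173+B reproduces V0=13.0409.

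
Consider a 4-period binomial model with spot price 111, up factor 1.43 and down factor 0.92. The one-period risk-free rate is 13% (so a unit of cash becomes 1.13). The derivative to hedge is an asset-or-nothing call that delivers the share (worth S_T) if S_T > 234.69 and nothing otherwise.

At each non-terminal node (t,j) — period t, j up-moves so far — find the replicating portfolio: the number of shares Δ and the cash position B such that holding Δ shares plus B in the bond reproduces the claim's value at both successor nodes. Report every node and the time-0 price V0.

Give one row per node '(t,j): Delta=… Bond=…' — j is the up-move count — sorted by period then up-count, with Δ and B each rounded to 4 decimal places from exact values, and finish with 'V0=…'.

(0,0): Delta=1.2353 Bond=-98.8538
(1,0): Delta=0.7613 Bond=-63.2994
(1,1): Delta=1.6710 Bond=-180.8554
(2,0): Delta=0.0000 Bond=0.0000
(2,1): Delta=1.4611 Bond=-173.7116
(2,2): Delta=1.8639 Bond=-248.1594
(3,0): Delta=0.0000 Bond=0.0000
(3,1): Delta=0.0000 Bond=0.0000
(3,2): Delta=2.8039 Bond=-476.7142
(3,3): Delta=1.0000 Bond=0.0000
V0=38.2696

Risk-neutral probability p* = (R−d)/(u−d) = (1.13−0.92)/(1.43−0.92) = 0.4118.
Terminal values V(4,·): V(4,0)=0.0000, V(4,1)=0.0000, V(4,2)=0.0000, V(4,3)=298.6200, V(4,4)=464.1594
  t=3,j=0: stock 86.4344 → up 123.6011 (V=0.0000), down 79.5196 (V=0.0000). Price 0.0000; hedge Δ=0.0000, bond B=0.0000.
  t=3,j=1: stock 134.3491 → up 192.1192 (V=0.0000), down 123.6011 (V=0.0000). Price 0.0000; hedge Δ=0.0000, bond B=0.0000.
  t=3,j=2: stock 208.8252 → up 298.6200 (V=298.6200), down 192.1192 (V=0.0000). Price 108.8152; hedge Δ=2.8039, bond B=-476.7142.
  t=3,j=3: stock 324.5870 → up 464.1594 (V=464.1594), down 298.6200 (V=298.6200). Price 324.5870; hedge Δ=1.0000, bond B=0.0000.
  t=2,j=0: stock 93.9504 → up 134.3491 (V=0.0000), down 86.4344 (V=0.0000). Price 0.0000; hedge Δ=0.0000, bond B=0.0000.
  t=2,j=1: stock 146.0316 → up 208.8252 (V=108.8152), down 134.3491 (V=0.0000). Price 39.6516; hedge Δ=1.4611, bond B=-173.7116.
  t=2,j=2: stock 226.9839 → up 324.5870 (V=324.5870), down 208.8252 (V=108.8152). Price 174.9225; hedge Δ=1.8639, bond B=-248.1594.
  t=1,j=0: stock 102.1200 → up 146.0316 (V=39.6516), down 93.9504 (V=0.0000). Price 14.4488; hedge Δ=0.7613, bond B=-63.2994.
  t=1,j=1: stock 158.7300 → up 226.9839 (V=174.9225), down 146.0316 (V=39.6516). Price 84.3817; hedge Δ=1.6710, bond B=-180.8554.
  t=0,j=0: stock 111.0000 → up 158.7300 (V=84.3817), down 102.1200 (V=14.4488). Price 38.2696; hedge Δ=1.2353, bond B=-98.8538.
Each (Δ,B) replicates both successor values, so the strategy is self-financing and V0 is arbitrage-free.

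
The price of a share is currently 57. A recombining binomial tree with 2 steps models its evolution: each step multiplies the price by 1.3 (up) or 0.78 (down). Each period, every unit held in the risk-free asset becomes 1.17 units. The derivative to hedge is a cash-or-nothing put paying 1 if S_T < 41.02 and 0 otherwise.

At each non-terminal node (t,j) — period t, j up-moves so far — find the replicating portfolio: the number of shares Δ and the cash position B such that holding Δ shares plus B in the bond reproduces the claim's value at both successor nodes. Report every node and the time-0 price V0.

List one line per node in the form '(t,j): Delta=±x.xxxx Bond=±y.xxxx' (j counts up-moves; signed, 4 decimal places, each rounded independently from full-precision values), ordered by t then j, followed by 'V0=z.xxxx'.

No-arbitrage ⇒ martingale measure with p* = (R−d)/(u−d) = 0.7500.
Terminal payoffs: V(2,0)=1.0000, V(2,1)=0.0000, V(2,2)=0.0000
  t=1,j=0: stock 44.4600 → up 57.7980 (V=0.0000), down 34.6788 (V=1.0000). Price 0.2137; hedge Δ=-0.0433, bond B=2.1368.
  t=1,j=1: stock 74.1000 → up 96.3300 (V=0.0000), down 57.7980 (V=0.0000). Price 0.0000; hedge Δ=0.0000, bond B=0.0000.
  t=0,j=0: stock 57.0000 → up 74.1000 (V=0.0000), down 44.4600 (V=0.2137). Price 0.0457; hedge Δ=-0.0072, bond B=0.4566.
Each (Δ,B) replicates both successor values, so the strategy is self-financing and V0 is arbitrage-free.

(0,0): Delta=-0.0072 Bond=0.4566
(1,0): Delta=-0.0433 Bond=2.1368
(1,1): Delta=0.0000 Bond=0.0000
V0=0.0457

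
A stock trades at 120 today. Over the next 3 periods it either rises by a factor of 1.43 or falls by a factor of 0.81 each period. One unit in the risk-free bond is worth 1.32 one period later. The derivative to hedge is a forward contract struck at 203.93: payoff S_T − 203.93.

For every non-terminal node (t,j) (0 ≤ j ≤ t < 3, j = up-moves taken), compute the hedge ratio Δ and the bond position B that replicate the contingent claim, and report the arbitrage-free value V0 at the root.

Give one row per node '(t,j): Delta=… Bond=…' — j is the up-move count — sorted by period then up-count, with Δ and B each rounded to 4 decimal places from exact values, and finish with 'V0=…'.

(0,0): Delta=1.0000 Bond=-88.6665
(1,0): Delta=1.0000 Bond=-117.0397
(1,1): Delta=1.0000 Bond=-117.0397
(2,0): Delta=1.0000 Bond=-154.4924
(2,1): Delta=1.0000 Bond=-154.4924
(2,2): Delta=1.0000 Bond=-154.4924
V0=31.3335

The replicating-portfolio and risk-neutral prices coincide; use p* = (1.32−0.81)/(1.43−0.81) = 0.8226 for the latter.
Terminal payoffs: V(3,0)=-140.1571, V(3,1)=-91.3432, V(3,2)=-5.1657, V(3,3)=146.9748
Node (2,0) S=78.7320: V=(p*·-91.3432+(1−p*)·-140.1571)/1.32=-75.7604; Δ=(-91.3432−-140.1571)/(112.5868−63.7729)=1.0000; B=V−Δ·S=-154.4924
Node (2,1) S=138.9960: V=(p*·-5.1657+(1−p*)·-91.3432)/1.32=-15.4964; Δ=(-5.1657−-91.3432)/(198.7643−112.5868)=1.0000; B=V−Δ·S=-154.4924
Node (2,2) S=245.3880: V=(p*·146.9748+(1−p*)·-5.1657)/1.32=90.8956; Δ=(146.9748−-5.1657)/(350.9048−198.7643)=1.0000; B=V−Δ·S=-154.4924
Node (1,0) S=97.2000: V=(p*·-15.4964+(1−p*)·-75.7604)/1.32=-19.8397; Δ=(-15.4964−-75.7604)/(138.9960−78.7320)=1.0000; B=V−Δ·S=-117.0397
Node (1,1) S=171.6000: V=(p*·90.8956+(1−p*)·-15.4964)/1.32=54.5603; Δ=(90.8956−-15.4964)/(245.3880−138.9960)=1.0000; B=V−Δ·S=-117.0397
Node (0,0) S=120.0000: V=(p*·54.5603+(1−p*)·-19.8397)/1.32=31.3335; Δ=(54.5603−-19.8397)/(171.6000−97.2000)=1.0000; B=V−Δ·S=-88.6665
The time-0 hedge costs 31.3335, which is the no-arbitrage price.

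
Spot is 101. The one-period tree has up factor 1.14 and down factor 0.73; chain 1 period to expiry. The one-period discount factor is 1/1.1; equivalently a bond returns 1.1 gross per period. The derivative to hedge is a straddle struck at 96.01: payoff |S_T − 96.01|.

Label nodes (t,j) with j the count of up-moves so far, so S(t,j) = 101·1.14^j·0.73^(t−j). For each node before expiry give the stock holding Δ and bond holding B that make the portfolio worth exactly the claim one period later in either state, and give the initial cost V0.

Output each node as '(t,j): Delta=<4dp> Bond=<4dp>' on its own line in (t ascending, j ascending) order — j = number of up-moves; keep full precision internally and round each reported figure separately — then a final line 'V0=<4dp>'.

(0,0): Delta=-0.0761 Bond=25.3532
V0=17.6703

Risk-neutral probability p* = (R−d)/(u−d) = (1.1−0.73)/(1.14−0.73) = 0.9024.
Payoff layer (t=1): V(1,0)=22.2800, V(1,1)=19.1300
  t=0,j=0: stock 101.0000 → up 115.1400 (V=19.1300), down 73.7300 (V=22.2800). Price 17.6703; hedge Δ=-0.0761, bond B=25.3532.
Self-financing check: at every node Δ·S+B equals the discounted successor values.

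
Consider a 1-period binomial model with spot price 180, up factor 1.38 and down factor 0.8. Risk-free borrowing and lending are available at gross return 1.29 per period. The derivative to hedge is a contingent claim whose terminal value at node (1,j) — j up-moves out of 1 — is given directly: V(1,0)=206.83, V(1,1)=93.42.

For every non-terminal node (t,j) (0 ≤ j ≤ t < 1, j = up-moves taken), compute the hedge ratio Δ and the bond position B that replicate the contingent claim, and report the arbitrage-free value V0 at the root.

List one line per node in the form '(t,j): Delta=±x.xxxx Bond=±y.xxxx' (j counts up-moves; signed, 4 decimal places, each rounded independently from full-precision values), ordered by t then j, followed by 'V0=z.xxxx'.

(0,0): Delta=-1.0863 Bond=281.5950
V0=86.0605

The replicating-portfolio and risk-neutral prices coincide; use p* = (1.29−0.8)/(1.38−0.8) = 0.8448 for the latter.
Terminal payoffs: V(1,0)=206.8300, V(1,1)=93.4200
(0,0): S=180.0000. Δ = (V_up−V_dn)/(S_up−S_dn) = (93.4200−206.8300)/(248.4000−144.0000) = -1.0863. V = [p*·93.4200 + (1−p*)·206.8300]/1.29 = 86.0605. B = V − Δ·S = 281.5950.
Check: Δ(0,0)·S0 + B(0,0) = 86.0605 = V0.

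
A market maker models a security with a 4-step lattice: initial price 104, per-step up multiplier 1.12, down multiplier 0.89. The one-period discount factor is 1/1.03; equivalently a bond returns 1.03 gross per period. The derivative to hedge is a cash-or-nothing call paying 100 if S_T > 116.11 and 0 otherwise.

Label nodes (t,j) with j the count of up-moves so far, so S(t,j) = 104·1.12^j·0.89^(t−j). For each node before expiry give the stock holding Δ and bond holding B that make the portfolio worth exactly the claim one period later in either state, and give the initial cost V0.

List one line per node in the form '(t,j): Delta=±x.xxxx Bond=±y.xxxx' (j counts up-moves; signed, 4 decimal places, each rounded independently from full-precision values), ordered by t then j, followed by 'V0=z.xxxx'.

(0,0): Delta=1.6640 Bond=-129.4994
(1,0): Delta=1.6405 Bond=-131.2052
(1,1): Delta=1.6761 Bond=-134.7854
(2,0): Delta=0.0000 Bond=0.0000
(2,1): Delta=2.4785 Bond=-222.0179
(2,2): Delta=1.2661 Bond=-85.3504
(3,0): Delta=0.0000 Bond=0.0000
(3,1): Delta=0.0000 Bond=0.0000
(3,2): Delta=3.7447 Bond=-375.6859
(3,3): Delta=0.0000 Bond=97.0874
V0=43.5606

The replicating-portfolio and risk-neutral prices coincide; use p* = (1.03−0.89)/(1.12−0.89) = 0.6087 for the latter.
Terminal payoffs: V(4,0)=0.0000, V(4,1)=0.0000, V(4,2)=0.0000, V(4,3)=100.0000, V(4,4)=100.0000
(3,0): S=73.3168. Δ = (V_up−V_dn)/(S_up−S_dn) = (0.0000−0.0000)/(82.1148−65.2519) = 0.0000. V = [p*·0.0000 + (1−p*)·0.0000]/1.03 = 0.0000. B = V − Δ·S = 0.0000.
(3,1): S=92.2638. Δ = (V_up−V_dn)/(S_up−S_dn) = (0.0000−0.0000)/(103.3355−82.1148) = 0.0000. V = [p*·0.0000 + (1−p*)·0.0000]/1.03 = 0.0000. B = V − Δ·S = 0.0000.
(3,2): S=116.1073. Δ = (V_up−V_dn)/(S_up−S_dn) = (100.0000−0.0000)/(130.0401−103.3355) = 3.7447. V = [p*·100.0000 + (1−p*)·0.0000]/1.03 = 59.0967. B = V − Δ·S = -375.6859.
(3,3): S=146.1125. Δ = (V_up−V_dn)/(S_up−S_dn) = (100.0000−100.0000)/(163.6460−130.0401) = 0.0000. V = [p*·100.0000 + (1−p*)·100.0000]/1.03 = 97.0874. B = V − Δ·S = 97.0874.
(2,0): S=82.3784. Δ = (V_up−V_dn)/(S_up−S_dn) = (0.0000−0.0000)/(92.2638−73.3168) = 0.0000. V = [p*·0.0000 + (1−p*)·0.0000]/1.03 = 0.0000. B = V − Δ·S = 0.0000.
(2,1): S=103.6672. Δ = (V_up−V_dn)/(S_up−S_dn) = (59.0967−0.0000)/(116.1073−92.2638) = 2.4785. V = [p*·59.0967 + (1−p*)·0.0000]/1.03 = 34.9242. B = V − Δ·S = -222.0179.
(2,2): S=130.4576. Δ = (V_up−V_dn)/(S_up−S_dn) = (97.0874−59.0967)/(146.1125−116.1073) = 1.2661. V = [p*·97.0874 + (1−p*)·59.0967]/1.03 = 79.8266. B = V − Δ·S = -85.3504.
(1,0): S=92.5600. Δ = (V_up−V_dn)/(S_up−S_dn) = (34.9242−0.0000)/(103.6672−82.3784) = 1.6405. V = [p*·34.9242 + (1−p*)·0.0000]/1.03 = 20.6390. B = V − Δ·S = -131.2052.
(1,1): S=116.4800. Δ = (V_up−V_dn)/(S_up−S_dn) = (79.8266−34.9242)/(130.4576−103.6672) = 1.6761. V = [p*·79.8266 + (1−p*)·34.9242]/1.03 = 60.4428. B = V − Δ·S = -134.7854.
(0,0): S=104.0000. Δ = (V_up−V_dn)/(S_up−S_dn) = (60.4428−20.6390)/(116.4800−92.5600) = 1.6640. V = [p*·60.4428 + (1−p*)·20.6390]/1.03 = 43.5606. B = V − Δ·S = -129.4994.
Check: Δ(0,0)·S0 + B(0,0) = 43.5606 = V0.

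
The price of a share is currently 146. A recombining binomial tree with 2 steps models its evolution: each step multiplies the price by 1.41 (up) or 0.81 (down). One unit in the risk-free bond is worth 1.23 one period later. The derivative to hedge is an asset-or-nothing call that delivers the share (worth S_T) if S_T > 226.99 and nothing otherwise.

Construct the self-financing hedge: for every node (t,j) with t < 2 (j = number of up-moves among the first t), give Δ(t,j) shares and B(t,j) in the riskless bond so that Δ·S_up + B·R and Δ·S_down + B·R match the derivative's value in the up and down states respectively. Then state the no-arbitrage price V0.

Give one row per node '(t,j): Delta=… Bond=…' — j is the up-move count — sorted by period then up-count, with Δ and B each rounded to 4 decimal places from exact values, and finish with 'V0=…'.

Risk-neutral probability p* = (R−d)/(u−d) = (1.23−0.81)/(1.41−0.81) = 0.7000.
Payoff layer (t=2): V(2,0)=0.0000, V(2,1)=0.0000, V(2,2)=290.2626
  t=1,j=0: stock 118.2600 → up 166.7466 (V=0.0000), down 95.7906 (V=0.0000). Price 0.0000; hedge Δ=0.0000, bond B=0.0000.
  t=1,j=1: stock 205.8600 → up 290.2626 (V=290.2626), down 166.7466 (V=0.0000). Price 165.1901; hedge Δ=2.3500, bond B=-318.5809.
  t=0,j=0: stock 146.0000 → up 205.8600 (V=165.1901), down 118.2600 (V=0.0000). Price 94.0106; hedge Δ=1.8857, bond B=-181.3062.
Check: Δ(0,0)·S0 + B(0,0) = 94.0106 = V0.

(0,0): Delta=1.8857 Bond=-181.3062
(1,0): Delta=0.0000 Bond=0.0000
(1,1): Delta=2.3500 Bond=-318.5809
V0=94.0106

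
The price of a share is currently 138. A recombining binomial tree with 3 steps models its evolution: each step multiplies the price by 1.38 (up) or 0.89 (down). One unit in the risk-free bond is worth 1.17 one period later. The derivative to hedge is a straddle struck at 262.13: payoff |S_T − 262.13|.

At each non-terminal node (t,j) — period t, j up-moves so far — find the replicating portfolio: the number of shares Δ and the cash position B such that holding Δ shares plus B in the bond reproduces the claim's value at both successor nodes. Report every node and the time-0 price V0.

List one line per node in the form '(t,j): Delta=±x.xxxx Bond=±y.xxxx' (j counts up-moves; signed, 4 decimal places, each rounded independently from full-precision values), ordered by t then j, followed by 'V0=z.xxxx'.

Risk-neutral probability p* = (R−d)/(u−d) = (1.17−0.89)/(1.38−0.89) = 0.5714.
Payoff layer (t=3): V(3,0)=164.8443, V(3,1)=111.2825, V(3,2)=28.2316, V(3,3)=100.5439
(2,0): S=109.3098. Δ = (V_up−V_dn)/(S_up−S_dn) = (111.2825−164.8443)/(150.8475−97.2857) = -1.0000. V = [p*·111.2825 + (1−p*)·164.8443]/1.17 = 114.7329. B = V − Δ·S = 224.0427.
(2,1): S=169.4916. Δ = (V_up−V_dn)/(S_up−S_dn) = (28.2316−111.2825)/(233.8984−150.8475) = -1.0000. V = [p*·28.2316 + (1−p*)·111.2825]/1.17 = 54.5511. B = V − Δ·S = 224.0427.
(2,2): S=262.8072. Δ = (V_up−V_dn)/(S_up−S_dn) = (100.5439−28.2316)/(362.6739−233.8984) = 0.5615. V = [p*·100.5439 + (1−p*)·28.2316]/1.17 = 59.4469. B = V − Δ·S = -88.1293.
(1,0): S=122.8200. Δ = (V_up−V_dn)/(S_up−S_dn) = (54.5511−114.7329)/(169.4916−109.3098) = -1.0000. V = [p*·54.5511 + (1−p*)·114.7329]/1.17 = 68.6695. B = V − Δ·S = 191.4895.
(1,1): S=190.4400. Δ = (V_up−V_dn)/(S_up−S_dn) = (59.4469−54.5511)/(262.8072−169.4916) = 0.0525. V = [p*·59.4469 + (1−p*)·54.5511]/1.17 = 49.0160. B = V − Δ·S = 39.0246.
(0,0): S=138.0000. Δ = (V_up−V_dn)/(S_up−S_dn) = (49.0160−68.6695)/(190.4400−122.8200) = -0.2906. V = [p*·49.0160 + (1−p*)·68.6695]/1.17 = 49.0931. B = V − Δ·S = 89.2023.
Each (Δ,B) replicates both successor values, so the strategy is self-financing and V0 is arbitrage-free.

(0,0): Delta=-0.2906 Bond=89.2023
(1,0): Delta=-1.0000 Bond=191.4895
(1,1): Delta=0.0525 Bond=39.0246
(2,0): Delta=-1.0000 Bond=224.0427
(2,1): Delta=-1.0000 Bond=224.0427
(2,2): Delta=0.5615 Bond=-88.1293
V0=49.0931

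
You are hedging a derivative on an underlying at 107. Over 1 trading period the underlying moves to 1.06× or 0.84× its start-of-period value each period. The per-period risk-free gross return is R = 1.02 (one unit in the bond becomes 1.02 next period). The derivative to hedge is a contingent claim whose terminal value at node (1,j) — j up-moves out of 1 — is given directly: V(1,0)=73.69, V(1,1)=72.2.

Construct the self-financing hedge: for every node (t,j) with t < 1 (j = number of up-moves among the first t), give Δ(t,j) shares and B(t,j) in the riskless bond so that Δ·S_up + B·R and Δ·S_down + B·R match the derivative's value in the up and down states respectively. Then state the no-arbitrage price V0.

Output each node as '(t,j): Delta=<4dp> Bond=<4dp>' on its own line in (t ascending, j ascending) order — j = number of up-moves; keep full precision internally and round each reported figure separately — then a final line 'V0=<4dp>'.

No-arbitrage ⇒ martingale measure with p* = (R−d)/(u−d) = 0.8182.
At expiry t=1: V(1,0)=73.6900, V(1,1)=72.2000
Node (0,0) S=107.0000: V=(p*·72.2000+(1−p*)·73.6900)/1.02=71.0499; Δ=(72.2000−73.6900)/(113.4200−89.8800)=-0.0633; B=V−Δ·S=77.8226
Self-financing check: at every node Δ·S+B equals the discounted successor values.

(0,0): Delta=-0.0633 Bond=77.8226
V0=71.0499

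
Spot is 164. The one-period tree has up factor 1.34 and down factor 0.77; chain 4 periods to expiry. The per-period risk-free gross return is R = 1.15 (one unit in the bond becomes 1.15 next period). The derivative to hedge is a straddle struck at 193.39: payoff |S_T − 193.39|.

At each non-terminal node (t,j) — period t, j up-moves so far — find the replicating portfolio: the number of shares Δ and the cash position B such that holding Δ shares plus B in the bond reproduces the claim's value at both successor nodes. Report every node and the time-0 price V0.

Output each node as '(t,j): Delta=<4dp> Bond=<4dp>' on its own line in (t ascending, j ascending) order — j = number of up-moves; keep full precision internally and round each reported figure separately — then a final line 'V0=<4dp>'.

(0,0): Delta=0.6281 Bond=-30.7838
(1,0): Delta=0.0314 Bond=39.9510
(1,1): Delta=0.7995 Bond=-73.0775
(2,0): Delta=-1.0000 Bond=146.2306
(2,1): Delta=0.3277 Bond=-4.1998
(2,2): Delta=0.9351 Bond=-123.9588
(3,0): Delta=-1.0000 Bond=168.1652
(3,1): Delta=-1.0000 Bond=168.1652
(3,2): Delta=0.7092 Bond=-91.3273
(3,3): Delta=1.0000 Bond=-168.1652
V0=72.2229

Under the risk-neutral measure, an up-move has probability p* = (R−d)/(u−d) = 0.6667 and values discount at R = 1.15.
At expiry t=4: V(4,0)=135.7390, V(4,1)=93.0623, V(4,2)=18.7938, V(4,3)=110.4528, V(4,4)=335.3754
(3,0): S=74.8714. Δ = (V_up−V_dn)/(S_up−S_dn) = (93.0623−135.7390)/(100.3277−57.6510) = -1.0000. V = [p*·93.0623 + (1−p*)·135.7390]/1.15 = 93.2938. B = V − Δ·S = 168.1652.
(3,1): S=130.2957. Δ = (V_up−V_dn)/(S_up−S_dn) = (18.7938−93.0623)/(174.5962−100.3277) = -1.0000. V = [p*·18.7938 + (1−p*)·93.0623]/1.15 = 37.8695. B = V − Δ·S = 168.1652.
(3,2): S=226.7484. Δ = (V_up−V_dn)/(S_up−S_dn) = (110.4528−18.7938)/(303.8428−174.5962) = 0.7092. V = [p*·110.4528 + (1−p*)·18.7938]/1.15 = 69.4781. B = V − Δ·S = -91.3273.
(3,3): S=394.6011. Δ = (V_up−V_dn)/(S_up−S_dn) = (335.3754−110.4528)/(528.7654−303.8428) = 1.0000. V = [p*·335.3754 + (1−p*)·110.4528]/1.15 = 226.4358. B = V − Δ·S = -168.1652.
(2,0): S=97.2356. Δ = (V_up−V_dn)/(S_up−S_dn) = (37.8695−93.2938)/(130.2957−74.8714) = -1.0000. V = [p*·37.8695 + (1−p*)·93.2938]/1.15 = 48.9950. B = V − Δ·S = 146.2306.
(2,1): S=169.2152. Δ = (V_up−V_dn)/(S_up−S_dn) = (69.4781−37.8695)/(226.7484−130.2957) = 0.3277. V = [p*·69.4781 + (1−p*)·37.8695]/1.15 = 51.2538. B = V − Δ·S = -4.1998.
(2,2): S=294.4784. Δ = (V_up−V_dn)/(S_up−S_dn) = (226.4358−69.4781)/(394.6011−226.7484) = 0.9351. V = [p*·226.4358 + (1−p*)·69.4781]/1.15 = 151.4057. B = V − Δ·S = -123.9588.
(1,0): S=126.2800. Δ = (V_up−V_dn)/(S_up−S_dn) = (51.2538−48.9950)/(169.2152−97.2356) = 0.0314. V = [p*·51.2538 + (1−p*)·48.9950]/1.15 = 43.9138. B = V − Δ·S = 39.9510.
(1,1): S=219.7600. Δ = (V_up−V_dn)/(S_up−S_dn) = (151.4057−51.2538)/(294.4784−169.2152) = 0.7995. V = [p*·151.4057 + (1−p*)·51.2538]/1.15 = 102.6276. B = V − Δ·S = -73.0775.
(0,0): S=164.0000. Δ = (V_up−V_dn)/(S_up−S_dn) = (102.6276−43.9138)/(219.7600−126.2800) = 0.6281. V = [p*·102.6276 + (1−p*)·43.9138]/1.15 = 72.2229. B = V − Δ·S = -30.7838.
The time-0 hedge costs 72.2229, which is the no-arbitrage price.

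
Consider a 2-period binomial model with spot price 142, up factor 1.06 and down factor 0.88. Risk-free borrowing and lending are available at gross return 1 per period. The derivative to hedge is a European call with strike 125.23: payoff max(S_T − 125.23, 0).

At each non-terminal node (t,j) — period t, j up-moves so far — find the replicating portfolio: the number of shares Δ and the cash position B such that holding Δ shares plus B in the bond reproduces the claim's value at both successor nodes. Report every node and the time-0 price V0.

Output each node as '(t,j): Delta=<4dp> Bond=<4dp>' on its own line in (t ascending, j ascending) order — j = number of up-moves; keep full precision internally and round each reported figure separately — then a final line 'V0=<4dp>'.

(0,0): Delta=0.8009 Bond=-95.2650
(1,0): Delta=0.3213 Bond=-35.3349
(1,1): Delta=1.0000 Bond=-125.2300
V0=18.4661

No-arbitrage ⇒ martingale measure with p* = (R−d)/(u−d) = 0.6667.
Terminal payoffs: V(2,0)=0.0000, V(2,1)=7.2276, V(2,2)=34.3212
(1,0): S=124.9600. Δ = (V_up−V_dn)/(S_up−S_dn) = (7.2276−0.0000)/(132.4576−109.9648) = 0.3213. V = [p*·7.2276 + (1−p*)·0.0000]/1 = 4.8184. B = V − Δ·S = -35.3349.
(1,1): S=150.5200. Δ = (V_up−V_dn)/(S_up−S_dn) = (34.3212−7.2276)/(159.5512−132.4576) = 1.0000. V = [p*·34.3212 + (1−p*)·7.2276]/1 = 25.2900. B = V − Δ·S = -125.2300.
(0,0): S=142.0000. Δ = (V_up−V_dn)/(S_up−S_dn) = (25.2900−4.8184)/(150.5200−124.9600) = 0.8009. V = [p*·25.2900 + (1−p*)·4.8184]/1 = 18.4661. B = V − Δ·S = -95.2650.
Self-financing check: at every node Δ·S+B equals the discounted successor values.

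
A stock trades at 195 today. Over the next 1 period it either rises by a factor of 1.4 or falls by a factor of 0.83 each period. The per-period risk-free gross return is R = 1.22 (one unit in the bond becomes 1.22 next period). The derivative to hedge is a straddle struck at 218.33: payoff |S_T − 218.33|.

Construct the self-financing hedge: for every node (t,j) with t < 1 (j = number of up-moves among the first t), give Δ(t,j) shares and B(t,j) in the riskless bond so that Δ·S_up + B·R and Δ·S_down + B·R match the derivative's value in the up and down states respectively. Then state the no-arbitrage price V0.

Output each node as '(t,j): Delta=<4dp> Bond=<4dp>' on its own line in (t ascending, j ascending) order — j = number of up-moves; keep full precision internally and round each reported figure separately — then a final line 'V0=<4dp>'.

(0,0): Delta=-0.0163 Bond=48.4554
V0=45.2800

Risk-neutral probability p* = (R−d)/(u−d) = (1.22−0.83)/(1.4−0.83) = 0.6842.
Terminal values V(1,·): V(1,0)=56.4800, V(1,1)=54.6700
(0,0): S=195.0000. Δ = (V_up−V_dn)/(S_up−S_dn) = (54.6700−56.4800)/(273.0000−161.8500) = -0.0163. V = [p*·54.6700 + (1−p*)·56.4800]/1.22 = 45.2800. B = V − Δ·S = 48.4554.
Self-financing check: at every node Δ·S+B equals the discounted successor values.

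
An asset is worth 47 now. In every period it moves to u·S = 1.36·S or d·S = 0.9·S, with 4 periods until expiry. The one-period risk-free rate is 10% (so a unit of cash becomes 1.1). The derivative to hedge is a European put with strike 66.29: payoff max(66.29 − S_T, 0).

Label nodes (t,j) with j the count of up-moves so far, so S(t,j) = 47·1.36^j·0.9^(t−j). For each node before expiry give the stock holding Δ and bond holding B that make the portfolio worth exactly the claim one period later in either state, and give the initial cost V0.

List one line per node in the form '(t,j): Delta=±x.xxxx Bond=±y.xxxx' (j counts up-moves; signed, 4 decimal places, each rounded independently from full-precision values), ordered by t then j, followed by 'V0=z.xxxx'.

(0,0): Delta=-0.3841 Bond=24.7460
(1,0): Delta=-0.6249 Bond=37.4101
(1,1): Delta=-0.1768 Bond=13.9743
(2,0): Delta=-0.9069 Bond=51.8857
(2,1): Delta=-0.3824 Bond=27.1962
(2,2): Delta=0.0000 Bond=0.0000
(3,0): Delta=-1.0000 Bond=60.2636
(3,1): Delta=-0.8268 Bond=52.9280
(3,2): Delta=0.0000 Bond=0.0000
(3,3): Delta=0.0000 Bond=0.0000
V0=6.6952

Under the risk-neutral measure, an up-move has probability p* = (R−d)/(u−d) = 0.4348 and values discount at R = 1.1.
Terminal payoffs: V(4,0)=35.4533, V(4,1)=19.6923, V(4,2)=0.0000, V(4,3)=0.0000, V(4,4)=0.0000
(3,0): S=34.2630. Δ = (V_up−V_dn)/(S_up−S_dn) = (19.6923−35.4533)/(46.5977−30.8367) = -1.0000. V = [p*·19.6923 + (1−p*)·35.4533]/1.1 = 26.0006. B = V − Δ·S = 60.2636.
(3,1): S=51.7752. Δ = (V_up−V_dn)/(S_up−S_dn) = (0.0000−19.6923)/(70.4143−46.5977) = -0.8268. V = [p*·0.0000 + (1−p*)·19.6923]/1.1 = 10.1186. B = V − Δ·S = 52.9280.
(3,2): S=78.2381. Δ = (V_up−V_dn)/(S_up−S_dn) = (0.0000−0.0000)/(106.4038−70.4143) = 0.0000. V = [p*·0.0000 + (1−p*)·0.0000]/1.1 = 0.0000. B = V − Δ·S = 0.0000.
(3,3): S=118.2264. Δ = (V_up−V_dn)/(S_up−S_dn) = (0.0000−0.0000)/(160.7879−106.4038) = 0.0000. V = [p*·0.0000 + (1−p*)·0.0000]/1.1 = 0.0000. B = V − Δ·S = 0.0000.
(2,0): S=38.0700. Δ = (V_up−V_dn)/(S_up−S_dn) = (10.1186−26.0006)/(51.7752−34.2630) = -0.9069. V = [p*·10.1186 + (1−p*)·26.0006]/1.1 = 17.3595. B = V − Δ·S = 51.8857.
(2,1): S=57.5280. Δ = (V_up−V_dn)/(S_up−S_dn) = (0.0000−10.1186)/(78.2381−51.7752) = -0.3824. V = [p*·0.0000 + (1−p*)·10.1186]/1.1 = 5.1993. B = V − Δ·S = 27.1962.
(2,2): S=86.9312. Δ = (V_up−V_dn)/(S_up−S_dn) = (0.0000−0.0000)/(118.2264−78.2381) = 0.0000. V = [p*·0.0000 + (1−p*)·0.0000]/1.1 = 0.0000. B = V − Δ·S = 0.0000.
(1,0): S=42.3000. Δ = (V_up−V_dn)/(S_up−S_dn) = (5.1993−17.3595)/(57.5280−38.0700) = -0.6249. V = [p*·5.1993 + (1−p*)·17.3595]/1.1 = 10.9749. B = V − Δ·S = 37.4101.
(1,1): S=63.9200. Δ = (V_up−V_dn)/(S_up−S_dn) = (0.0000−5.1993)/(86.9312−57.5280) = -0.1768. V = [p*·0.0000 + (1−p*)·5.1993]/1.1 = 2.6716. B = V − Δ·S = 13.9743.
(0,0): S=47.0000. Δ = (V_up−V_dn)/(S_up−S_dn) = (2.6716−10.9749)/(63.9200−42.3000) = -0.3841. V = [p*·2.6716 + (1−p*)·10.9749]/1.1 = 6.6952. B = V − Δ·S = 24.7460.
Root portfolio cost Δ·47+B reproduces V0=6.6952.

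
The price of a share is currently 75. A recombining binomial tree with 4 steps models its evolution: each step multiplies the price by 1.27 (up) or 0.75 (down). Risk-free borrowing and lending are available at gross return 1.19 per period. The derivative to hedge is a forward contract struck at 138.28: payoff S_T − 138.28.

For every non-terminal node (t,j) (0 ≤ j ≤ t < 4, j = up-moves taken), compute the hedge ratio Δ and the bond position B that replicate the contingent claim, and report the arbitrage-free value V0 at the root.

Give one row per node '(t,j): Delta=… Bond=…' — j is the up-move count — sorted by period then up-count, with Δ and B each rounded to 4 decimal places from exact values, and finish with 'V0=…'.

(0,0): Delta=1.0000 Bond=-68.9559
(1,0): Delta=1.0000 Bond=-82.0575
(1,1): Delta=1.0000 Bond=-82.0575
(2,0): Delta=1.0000 Bond=-97.6485
(2,1): Delta=1.0000 Bond=-97.6485
(2,2): Delta=1.0000 Bond=-97.6485
(3,0): Delta=1.0000 Bond=-116.2017
(3,1): Delta=1.0000 Bond=-116.2017
(3,2): Delta=1.0000 Bond=-116.2017
(3,3): Delta=1.0000 Bond=-116.2017
V0=6.0441

The replicating-portfolio and risk-neutral prices coincide; use p* = (1.19−0.75)/(1.27−0.75) = 0.8462 for the latter.
Terminal payoffs: V(4,0)=-114.5495, V(4,1)=-98.0964, V(4,2)=-70.2358, V(4,3)=-23.0585, V(4,4)=56.8285
Node (3,0) S=31.6406: V=(p*·-98.0964+(1−p*)·-114.5495)/1.19=-84.5611; Δ=(-98.0964−-114.5495)/(40.1836−23.7305)=1.0000; B=V−Δ·S=-116.2017
Node (3,1) S=53.5781: V=(p*·-70.2358+(1−p*)·-98.0964)/1.19=-62.6236; Δ=(-70.2358−-98.0964)/(68.0442−40.1836)=1.0000; B=V−Δ·S=-116.2017
Node (3,2) S=90.7256: V=(p*·-23.0585+(1−p*)·-70.2358)/1.19=-25.4761; Δ=(-23.0585−-70.2358)/(115.2215−68.0442)=1.0000; B=V−Δ·S=-116.2017
Node (3,3) S=153.6287: V=(p*·56.8285+(1−p*)·-23.0585)/1.19=37.4270; Δ=(56.8285−-23.0585)/(195.1085−115.2215)=1.0000; B=V−Δ·S=-116.2017
Node (2,0) S=42.1875: V=(p*·-62.6236+(1−p*)·-84.5611)/1.19=-55.4610; Δ=(-62.6236−-84.5611)/(53.5781−31.6406)=1.0000; B=V−Δ·S=-97.6485
Node (2,1) S=71.4375: V=(p*·-25.4761+(1−p*)·-62.6236)/1.19=-26.2110; Δ=(-25.4761−-62.6236)/(90.7256−53.5781)=1.0000; B=V−Δ·S=-97.6485
Node (2,2) S=120.9675: V=(p*·37.4270+(1−p*)·-25.4761)/1.19=23.3190; Δ=(37.4270−-25.4761)/(153.6287−90.7256)=1.0000; B=V−Δ·S=-97.6485
Node (1,0) S=56.2500: V=(p*·-26.2110+(1−p*)·-55.4610)/1.19=-25.8075; Δ=(-26.2110−-55.4610)/(71.4375−42.1875)=1.0000; B=V−Δ·S=-82.0575
Node (1,1) S=95.2500: V=(p*·23.3190+(1−p*)·-26.2110)/1.19=13.1925; Δ=(23.3190−-26.2110)/(120.9675−71.4375)=1.0000; B=V−Δ·S=-82.0575
Node (0,0) S=75.0000: V=(p*·13.1925+(1−p*)·-25.8075)/1.19=6.0441; Δ=(13.1925−-25.8075)/(95.2500−56.2500)=1.0000; B=V−Δ·S=-68.9559
Root portfolio cost Δ·75+B reproduces V0=6.0441.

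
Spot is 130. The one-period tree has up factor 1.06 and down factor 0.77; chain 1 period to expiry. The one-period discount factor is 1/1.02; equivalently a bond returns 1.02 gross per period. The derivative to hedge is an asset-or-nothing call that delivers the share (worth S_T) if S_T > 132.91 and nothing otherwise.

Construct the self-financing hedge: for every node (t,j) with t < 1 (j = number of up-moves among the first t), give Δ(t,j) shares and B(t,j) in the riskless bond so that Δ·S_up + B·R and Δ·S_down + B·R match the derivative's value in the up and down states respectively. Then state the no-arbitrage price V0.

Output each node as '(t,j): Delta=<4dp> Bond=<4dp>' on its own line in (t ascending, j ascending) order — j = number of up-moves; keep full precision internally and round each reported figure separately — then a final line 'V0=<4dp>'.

(0,0): Delta=3.6552 Bond=-358.7086
V0=116.4638

Under the risk-neutral measure, an up-move has probability p* = (R−d)/(u−d) = 0.8621 and values discount at R = 1.02.
At expiry t=1: V(1,0)=0.0000, V(1,1)=137.8000
(0,0): S=130.0000. Δ = (V_up−V_dn)/(S_up−S_dn) = (137.8000−0.0000)/(137.8000−100.1000) = 3.6552. V = [p*·137.8000 + (1−p*)·0.0000]/1.02 = 116.4638. B = V − Δ·S = -358.7086.
Each (Δ,B) replicates both successor values, so the strategy is self-financing and V0 is arbitrage-free.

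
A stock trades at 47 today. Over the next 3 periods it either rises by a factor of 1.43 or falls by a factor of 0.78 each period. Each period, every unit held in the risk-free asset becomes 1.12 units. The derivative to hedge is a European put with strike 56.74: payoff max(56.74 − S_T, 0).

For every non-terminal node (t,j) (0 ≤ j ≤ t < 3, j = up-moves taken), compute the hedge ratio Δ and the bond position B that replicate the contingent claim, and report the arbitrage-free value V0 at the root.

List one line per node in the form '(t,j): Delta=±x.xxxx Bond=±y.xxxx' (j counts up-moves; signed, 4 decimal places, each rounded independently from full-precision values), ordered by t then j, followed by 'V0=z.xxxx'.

Risk-neutral probability p* = (R−d)/(u−d) = (1.12−0.78)/(1.43−0.78) = 0.5231.
Payoff layer (t=3): V(3,0)=34.4361, V(3,1)=15.8494, V(3,2)=0.0000, V(3,3)=0.0000
  t=2,j=0: stock 28.5948 → up 40.8906 (V=15.8494), down 22.3039 (V=34.4361). Price 22.0659; hedge Δ=-1.0000, bond B=50.6607.
  t=2,j=1: stock 52.4238 → up 74.9660 (V=0.0000), down 40.8906 (V=15.8494). Price 6.7491; hedge Δ=-0.4651, bond B=31.1328.
  t=2,j=2: stock 96.1103 → up 137.4377 (V=0.0000), down 74.9660 (V=0.0000). Price 0.0000; hedge Δ=0.0000, bond B=0.0000.
  t=1,j=0: stock 36.6600 → up 52.4238 (V=6.7491), down 28.5948 (V=22.0659). Price 12.5482; hedge Δ=-0.6428, bond B=36.1126.
  t=1,j=1: stock 67.2100 → up 96.1103 (V=0.0000), down 52.4238 (V=6.7491). Price 2.8739; hedge Δ=-0.1545, bond B=13.2571.
  t=0,j=0: stock 47.0000 → up 67.2100 (V=2.8739), down 36.6600 (V=12.5482). Price 6.6856; hedge Δ=-0.3167, bond B=21.5691.
Self-financing check: at every node Δ·S+B equals the discounted successor values.

(0,0): Delta=-0.3167 Bond=21.5691
(1,0): Delta=-0.6428 Bond=36.1126
(1,1): Delta=-0.1545 Bond=13.2571
(2,0): Delta=-1.0000 Bond=50.6607
(2,1): Delta=-0.4651 Bond=31.1328
(2,2): Delta=0.0000 Bond=0.0000
V0=6.6856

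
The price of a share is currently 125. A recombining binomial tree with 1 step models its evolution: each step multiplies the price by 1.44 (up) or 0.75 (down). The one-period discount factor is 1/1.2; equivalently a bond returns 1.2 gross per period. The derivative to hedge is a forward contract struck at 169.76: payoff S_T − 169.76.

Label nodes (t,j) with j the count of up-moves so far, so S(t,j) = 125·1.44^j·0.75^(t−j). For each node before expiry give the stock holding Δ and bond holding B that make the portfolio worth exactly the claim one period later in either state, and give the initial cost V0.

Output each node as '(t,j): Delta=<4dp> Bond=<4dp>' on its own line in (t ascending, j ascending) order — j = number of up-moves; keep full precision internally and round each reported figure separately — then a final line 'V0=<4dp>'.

(0,0): Delta=1.0000 Bond=-141.4667
V0=-16.4667

No-arbitrage ⇒ martingale measure with p* = (R−d)/(u−d) = 0.6522.
At expiry t=1: V(1,0)=-76.0100, V(1,1)=10.2400
Node (0,0) S=125.0000: V=(p*·10.2400+(1−p*)·-76.0100)/1.2=-16.4667; Δ=(10.2400−-76.0100)/(180.0000−93.7500)=1.0000; B=V−Δ·S=-141.4667
Self-financing check: at every node Δ·S+B equals the discounted successor values.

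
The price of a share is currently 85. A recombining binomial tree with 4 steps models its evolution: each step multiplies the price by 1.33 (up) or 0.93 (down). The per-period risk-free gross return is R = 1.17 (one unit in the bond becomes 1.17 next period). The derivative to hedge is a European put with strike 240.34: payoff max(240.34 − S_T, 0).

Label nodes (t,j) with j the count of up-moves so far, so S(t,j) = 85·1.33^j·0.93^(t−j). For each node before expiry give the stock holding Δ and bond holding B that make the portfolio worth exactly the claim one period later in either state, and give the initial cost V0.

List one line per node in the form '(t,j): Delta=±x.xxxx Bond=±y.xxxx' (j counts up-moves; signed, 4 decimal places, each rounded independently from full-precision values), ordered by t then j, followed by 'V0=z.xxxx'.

No-arbitrage ⇒ martingale measure with p* = (R−d)/(u−d) = 0.6000.
At expiry t=4: V(4,0)=176.7556, V(4,1)=149.4074, V(4,2)=110.2967, V(4,3)=54.3640, V(4,4)=0.0000
Node (3,0) S=68.3703: V=(p*·149.4074+(1−p*)·176.7556)/1.17=137.0485; Δ=(149.4074−176.7556)/(90.9326−63.5844)=-1.0000; B=V−Δ·S=205.4188
Node (3,1) S=97.7769: V=(p*·110.2967+(1−p*)·149.4074)/1.17=107.6419; Δ=(110.2967−149.4074)/(130.0433−90.9326)=-1.0000; B=V−Δ·S=205.4188
Node (3,2) S=139.8315: V=(p*·54.3640+(1−p*)·110.2967)/1.17=65.5873; Δ=(54.3640−110.2967)/(185.9760−130.0433)=-1.0000; B=V−Δ·S=205.4188
Node (3,3) S=199.9741: V=(p*·0.0000+(1−p*)·54.3640)/1.17=18.5860; Δ=(0.0000−54.3640)/(265.9656−185.9760)=-0.6796; B=V−Δ·S=154.4961
Node (2,0) S=73.5165: V=(p*·107.6419+(1−p*)·137.0485)/1.17=102.0551; Δ=(107.6419−137.0485)/(97.7769−68.3703)=-1.0000; B=V−Δ·S=175.5716
Node (2,1) S=105.1365: V=(p*·65.5873+(1−p*)·107.6419)/1.17=70.4351; Δ=(65.5873−107.6419)/(139.8315−97.7769)=-1.0000; B=V−Δ·S=175.5716
Node (2,2) S=150.3565: V=(p*·18.5860+(1−p*)·65.5873)/1.17=31.9543; Δ=(18.5860−65.5873)/(199.9741−139.8315)=-0.7815; B=V−Δ·S=149.4574
Node (1,0) S=79.0500: V=(p*·70.4351+(1−p*)·102.0551)/1.17=71.0112; Δ=(70.4351−102.0551)/(105.1365−73.5165)=-1.0000; B=V−Δ·S=150.0612
Node (1,1) S=113.0500: V=(p*·31.9543+(1−p*)·70.4351)/1.17=40.4672; Δ=(31.9543−70.4351)/(150.3565−105.1365)=-0.8510; B=V−Δ·S=136.6693
Node (0,0) S=85.0000: V=(p*·40.4672+(1−p*)·71.0112)/1.17=45.0297; Δ=(40.4672−71.0112)/(113.0500−79.0500)=-0.8984; B=V−Δ·S=121.3898
The time-0 hedge costs 45.0297, which is the no-arbitrage price.

(0,0): Delta=-0.8984 Bond=121.3898
(1,0): Delta=-1.0000 Bond=150.0612
(1,1): Delta=-0.8510 Bond=136.6693
(2,0): Delta=-1.0000 Bond=175.5716
(2,1): Delta=-1.0000 Bond=175.5716
(2,2): Delta=-0.7815 Bond=149.4574
(3,0): Delta=-1.0000 Bond=205.4188
(3,1): Delta=-1.0000 Bond=205.4188
(3,2): Delta=-1.0000 Bond=205.4188
(3,3): Delta=-0.6796 Bond=154.4961
V0=45.0297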